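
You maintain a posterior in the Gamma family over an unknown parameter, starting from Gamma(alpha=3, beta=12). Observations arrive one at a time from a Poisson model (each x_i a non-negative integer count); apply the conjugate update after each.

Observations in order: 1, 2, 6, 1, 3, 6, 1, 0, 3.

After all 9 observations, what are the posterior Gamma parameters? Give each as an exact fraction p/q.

alpha=26, beta=21

obs 1: x=1 → posterior Gamma(4, 13)
obs 2: x=2 → posterior Gamma(6, 14)
obs 3: x=6 → posterior Gamma(12, 15)
obs 4: x=1 → posterior Gamma(13, 16)
obs 5: x=3 → posterior Gamma(16, 17)
obs 6: x=6 → posterior Gamma(22, 18)
obs 7: x=1 → posterior Gamma(23, 19)
obs 8: x=0 → posterior Gamma(23, 20)
obs 9: x=3 → posterior Gamma(26, 21)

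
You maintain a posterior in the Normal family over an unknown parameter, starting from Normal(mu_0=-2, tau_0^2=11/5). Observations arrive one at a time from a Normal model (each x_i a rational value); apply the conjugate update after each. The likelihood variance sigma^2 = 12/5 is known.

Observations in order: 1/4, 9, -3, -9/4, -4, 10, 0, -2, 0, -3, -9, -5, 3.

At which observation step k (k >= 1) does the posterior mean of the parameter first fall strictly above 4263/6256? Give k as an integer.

k = 2

obs 1: x=1/4 → posterior Normal(-85/92, 132/115)
obs 2: x=9 → posterior Normal(311/136, 66/85)
obs 3: x=-3 → posterior Normal(179/180, 44/75)
obs 4: x=-9/4 → posterior Normal(5/14, 33/70)
obs 5: x=-4 → posterior Normal(-24/67, 132/335)
obs 6: x=10 → posterior Normal(43/39, 22/65)
obs 7: x=0 → posterior Normal(86/89, 132/445)
obs 8: x=-2 → posterior Normal(16/25, 33/125)
obs 9: x=0 → posterior Normal(64/111, 44/185)
obs 10: x=-3 → posterior Normal(31/122, 66/305)
obs 11: x=-9 → posterior Normal(-68/133, 132/665)
obs 12: x=-5 → posterior Normal(-41/48, 11/60)
obs 13: x=3 → posterior Normal(-18/31, 132/775)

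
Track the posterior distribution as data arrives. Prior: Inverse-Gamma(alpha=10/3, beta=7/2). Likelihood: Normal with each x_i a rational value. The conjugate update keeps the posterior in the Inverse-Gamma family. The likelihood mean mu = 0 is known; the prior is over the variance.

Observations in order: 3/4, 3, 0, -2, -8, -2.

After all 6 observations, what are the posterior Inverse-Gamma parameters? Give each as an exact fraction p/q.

alpha=19/3, beta=1417/32

obs 1: x=3/4 → posterior Inverse-Gamma(23/6, 121/32)
obs 2: x=3 → posterior Inverse-Gamma(13/3, 265/32)
obs 3: x=0 → posterior Inverse-Gamma(29/6, 265/32)
obs 4: x=-2 → posterior Inverse-Gamma(16/3, 329/32)
obs 5: x=-8 → posterior Inverse-Gamma(35/6, 1353/32)
obs 6: x=-2 → posterior Inverse-Gamma(19/3, 1417/32)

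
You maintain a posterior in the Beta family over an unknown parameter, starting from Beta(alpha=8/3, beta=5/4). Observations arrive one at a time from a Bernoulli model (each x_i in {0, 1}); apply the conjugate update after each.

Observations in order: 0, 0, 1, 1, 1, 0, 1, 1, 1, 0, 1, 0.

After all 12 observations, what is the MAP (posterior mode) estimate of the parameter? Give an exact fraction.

104/167

obs 1: x=0 → posterior Beta(8/3, 9/4)
obs 2: x=0 → posterior Beta(8/3, 13/4)
obs 3: x=1 → posterior Beta(11/3, 13/4)
obs 4: x=1 → posterior Beta(14/3, 13/4)
obs 5: x=1 → posterior Beta(17/3, 13/4)
obs 6: x=0 → posterior Beta(17/3, 17/4)
obs 7: x=1 → posterior Beta(20/3, 17/4)
obs 8: x=1 → posterior Beta(23/3, 17/4)
obs 9: x=1 → posterior Beta(26/3, 17/4)
obs 10: x=0 → posterior Beta(26/3, 21/4)
obs 11: x=1 → posterior Beta(29/3, 21/4)
obs 12: x=0 → posterior Beta(29/3, 25/4)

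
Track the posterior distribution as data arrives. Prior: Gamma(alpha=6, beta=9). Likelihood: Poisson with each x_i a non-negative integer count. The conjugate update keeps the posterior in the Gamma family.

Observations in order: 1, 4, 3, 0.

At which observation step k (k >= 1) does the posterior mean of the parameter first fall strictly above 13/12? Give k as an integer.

obs 1: x=1 → posterior Gamma(7, 10)
obs 2: x=4 → posterior Gamma(11, 11)
obs 3: x=3 → posterior Gamma(14, 12)
obs 4: x=0 → posterior Gamma(14, 13)

k = 3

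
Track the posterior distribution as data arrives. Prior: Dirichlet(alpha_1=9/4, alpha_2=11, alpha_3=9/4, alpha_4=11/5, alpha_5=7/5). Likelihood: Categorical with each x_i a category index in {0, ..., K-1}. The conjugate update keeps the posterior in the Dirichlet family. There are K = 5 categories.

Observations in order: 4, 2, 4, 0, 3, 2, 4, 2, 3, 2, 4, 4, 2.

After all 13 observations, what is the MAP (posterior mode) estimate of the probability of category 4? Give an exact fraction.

obs 1: x=4 → posterior Dirichlet(9/4, 11, 9/4, 11/5, 12/5)
obs 2: x=2 → posterior Dirichlet(9/4, 11, 13/4, 11/5, 12/5)
obs 3: x=4 → posterior Dirichlet(9/4, 11, 13/4, 11/5, 17/5)
obs 4: x=0 → posterior Dirichlet(13/4, 11, 13/4, 11/5, 17/5)
obs 5: x=3 → posterior Dirichlet(13/4, 11, 13/4, 16/5, 17/5)
obs 6: x=2 → posterior Dirichlet(13/4, 11, 17/4, 16/5, 17/5)
obs 7: x=4 → posterior Dirichlet(13/4, 11, 17/4, 16/5, 22/5)
obs 8: x=2 → posterior Dirichlet(13/4, 11, 21/4, 16/5, 22/5)
obs 9: x=3 → posterior Dirichlet(13/4, 11, 21/4, 21/5, 22/5)
obs 10: x=2 → posterior Dirichlet(13/4, 11, 25/4, 21/5, 22/5)
obs 11: x=4 → posterior Dirichlet(13/4, 11, 25/4, 21/5, 27/5)
obs 12: x=4 → posterior Dirichlet(13/4, 11, 25/4, 21/5, 32/5)
obs 13: x=2 → posterior Dirichlet(13/4, 11, 29/4, 21/5, 32/5)

54/271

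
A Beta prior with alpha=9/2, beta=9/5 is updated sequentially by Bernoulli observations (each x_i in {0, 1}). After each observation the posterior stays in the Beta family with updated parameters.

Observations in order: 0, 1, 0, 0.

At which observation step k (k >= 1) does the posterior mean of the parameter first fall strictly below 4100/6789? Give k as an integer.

k = 3

obs 1: x=0 → posterior Beta(9/2, 14/5)
obs 2: x=1 → posterior Beta(11/2, 14/5)
obs 3: x=0 → posterior Beta(11/2, 19/5)
obs 4: x=0 → posterior Beta(11/2, 24/5)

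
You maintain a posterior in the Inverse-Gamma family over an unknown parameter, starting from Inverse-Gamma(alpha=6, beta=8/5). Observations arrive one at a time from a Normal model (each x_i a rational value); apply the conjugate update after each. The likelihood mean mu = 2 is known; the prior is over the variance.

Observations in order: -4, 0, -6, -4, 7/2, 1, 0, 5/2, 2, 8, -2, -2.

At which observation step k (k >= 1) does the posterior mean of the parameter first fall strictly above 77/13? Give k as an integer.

obs 1: x=-4 → posterior Inverse-Gamma(13/2, 98/5)
obs 2: x=0 → posterior Inverse-Gamma(7, 108/5)
obs 3: x=-6 → posterior Inverse-Gamma(15/2, 268/5)
obs 4: x=-4 → posterior Inverse-Gamma(8, 358/5)
obs 5: x=7/2 → posterior Inverse-Gamma(17/2, 2909/40)
obs 6: x=1 → posterior Inverse-Gamma(9, 2929/40)
obs 7: x=0 → posterior Inverse-Gamma(19/2, 3009/40)
obs 8: x=5/2 → posterior Inverse-Gamma(10, 1507/20)
obs 9: x=2 → posterior Inverse-Gamma(21/2, 1507/20)
obs 10: x=8 → posterior Inverse-Gamma(11, 1867/20)
obs 11: x=-2 → posterior Inverse-Gamma(23/2, 2027/20)
obs 12: x=-2 → posterior Inverse-Gamma(12, 2187/20)

k = 3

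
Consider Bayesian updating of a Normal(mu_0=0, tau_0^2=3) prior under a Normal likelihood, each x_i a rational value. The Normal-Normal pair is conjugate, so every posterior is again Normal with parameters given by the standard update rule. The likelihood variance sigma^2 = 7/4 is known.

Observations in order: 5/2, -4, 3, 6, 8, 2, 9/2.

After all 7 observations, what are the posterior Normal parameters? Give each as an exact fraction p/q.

obs 1: x=5/2 → posterior Normal(30/19, 21/19)
obs 2: x=-4 → posterior Normal(-18/31, 21/31)
obs 3: x=3 → posterior Normal(18/43, 21/43)
obs 4: x=6 → posterior Normal(18/11, 21/55)
obs 5: x=8 → posterior Normal(186/67, 21/67)
obs 6: x=2 → posterior Normal(210/79, 21/79)
obs 7: x=9/2 → posterior Normal(264/91, 3/13)

mu_0=264/91, tau_0^2=3/13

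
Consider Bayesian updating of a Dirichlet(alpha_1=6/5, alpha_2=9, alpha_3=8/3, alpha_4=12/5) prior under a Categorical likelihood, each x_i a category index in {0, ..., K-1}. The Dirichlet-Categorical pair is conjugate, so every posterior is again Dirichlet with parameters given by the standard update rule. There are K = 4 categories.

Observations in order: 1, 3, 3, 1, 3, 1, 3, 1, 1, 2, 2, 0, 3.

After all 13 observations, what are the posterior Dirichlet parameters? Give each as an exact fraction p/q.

obs 1: x=1 → posterior Dirichlet(6/5, 10, 8/3, 12/5)
obs 2: x=3 → posterior Dirichlet(6/5, 10, 8/3, 17/5)
obs 3: x=3 → posterior Dirichlet(6/5, 10, 8/3, 22/5)
obs 4: x=1 → posterior Dirichlet(6/5, 11, 8/3, 22/5)
obs 5: x=3 → posterior Dirichlet(6/5, 11, 8/3, 27/5)
obs 6: x=1 → posterior Dirichlet(6/5, 12, 8/3, 27/5)
obs 7: x=3 → posterior Dirichlet(6/5, 12, 8/3, 32/5)
obs 8: x=1 → posterior Dirichlet(6/5, 13, 8/3, 32/5)
obs 9: x=1 → posterior Dirichlet(6/5, 14, 8/3, 32/5)
obs 10: x=2 → posterior Dirichlet(6/5, 14, 11/3, 32/5)
obs 11: x=2 → posterior Dirichlet(6/5, 14, 14/3, 32/5)
obs 12: x=0 → posterior Dirichlet(11/5, 14, 14/3, 32/5)
obs 13: x=3 → posterior Dirichlet(11/5, 14, 14/3, 37/5)

alpha_1=11/5, alpha_2=14, alpha_3=14/3, alpha_4=37/5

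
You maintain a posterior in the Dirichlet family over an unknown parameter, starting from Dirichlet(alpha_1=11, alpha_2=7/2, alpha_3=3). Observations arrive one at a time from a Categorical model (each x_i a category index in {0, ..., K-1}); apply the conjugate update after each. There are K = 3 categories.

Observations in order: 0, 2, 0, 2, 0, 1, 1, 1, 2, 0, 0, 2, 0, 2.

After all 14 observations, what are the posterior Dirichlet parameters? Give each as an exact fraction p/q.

alpha_1=17, alpha_2=13/2, alpha_3=8

obs 1: x=0 → posterior Dirichlet(12, 7/2, 3)
obs 2: x=2 → posterior Dirichlet(12, 7/2, 4)
obs 3: x=0 → posterior Dirichlet(13, 7/2, 4)
obs 4: x=2 → posterior Dirichlet(13, 7/2, 5)
obs 5: x=0 → posterior Dirichlet(14, 7/2, 5)
obs 6: x=1 → posterior Dirichlet(14, 9/2, 5)
obs 7: x=1 → posterior Dirichlet(14, 11/2, 5)
obs 8: x=1 → posterior Dirichlet(14, 13/2, 5)
obs 9: x=2 → posterior Dirichlet(14, 13/2, 6)
obs 10: x=0 → posterior Dirichlet(15, 13/2, 6)
obs 11: x=0 → posterior Dirichlet(16, 13/2, 6)
obs 12: x=2 → posterior Dirichlet(16, 13/2, 7)
obs 13: x=0 → posterior Dirichlet(17, 13/2, 7)
obs 14: x=2 → posterior Dirichlet(17, 13/2, 8)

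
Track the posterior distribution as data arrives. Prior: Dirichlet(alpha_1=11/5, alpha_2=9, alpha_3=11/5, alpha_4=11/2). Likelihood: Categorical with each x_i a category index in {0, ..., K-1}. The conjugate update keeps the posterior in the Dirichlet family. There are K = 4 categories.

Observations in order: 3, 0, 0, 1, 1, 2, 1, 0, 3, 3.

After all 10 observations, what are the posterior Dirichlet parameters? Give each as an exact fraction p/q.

alpha_1=26/5, alpha_2=12, alpha_3=16/5, alpha_4=17/2

obs 1: x=3 → posterior Dirichlet(11/5, 9, 11/5, 13/2)
obs 2: x=0 → posterior Dirichlet(16/5, 9, 11/5, 13/2)
obs 3: x=0 → posterior Dirichlet(21/5, 9, 11/5, 13/2)
obs 4: x=1 → posterior Dirichlet(21/5, 10, 11/5, 13/2)
obs 5: x=1 → posterior Dirichlet(21/5, 11, 11/5, 13/2)
obs 6: x=2 → posterior Dirichlet(21/5, 11, 16/5, 13/2)
obs 7: x=1 → posterior Dirichlet(21/5, 12, 16/5, 13/2)
obs 8: x=0 → posterior Dirichlet(26/5, 12, 16/5, 13/2)
obs 9: x=3 → posterior Dirichlet(26/5, 12, 16/5, 15/2)
obs 10: x=3 → posterior Dirichlet(26/5, 12, 16/5, 17/2)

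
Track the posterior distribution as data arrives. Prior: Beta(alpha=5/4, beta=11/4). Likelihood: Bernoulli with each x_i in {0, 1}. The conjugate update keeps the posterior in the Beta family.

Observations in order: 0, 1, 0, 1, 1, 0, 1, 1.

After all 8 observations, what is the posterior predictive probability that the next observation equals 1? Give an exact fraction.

25/48

obs 1: x=0 → posterior Beta(5/4, 15/4)
obs 2: x=1 → posterior Beta(9/4, 15/4)
obs 3: x=0 → posterior Beta(9/4, 19/4)
obs 4: x=1 → posterior Beta(13/4, 19/4)
obs 5: x=1 → posterior Beta(17/4, 19/4)
obs 6: x=0 → posterior Beta(17/4, 23/4)
obs 7: x=1 → posterior Beta(21/4, 23/4)
obs 8: x=1 → posterior Beta(25/4, 23/4)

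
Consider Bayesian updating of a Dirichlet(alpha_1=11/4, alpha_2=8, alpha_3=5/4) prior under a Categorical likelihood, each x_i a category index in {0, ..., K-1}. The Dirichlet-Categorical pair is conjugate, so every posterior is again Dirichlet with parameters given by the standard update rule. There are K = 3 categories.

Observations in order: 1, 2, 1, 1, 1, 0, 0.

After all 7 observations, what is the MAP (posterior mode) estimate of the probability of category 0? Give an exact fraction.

obs 1: x=1 → posterior Dirichlet(11/4, 9, 5/4)
obs 2: x=2 → posterior Dirichlet(11/4, 9, 9/4)
obs 3: x=1 → posterior Dirichlet(11/4, 10, 9/4)
obs 4: x=1 → posterior Dirichlet(11/4, 11, 9/4)
obs 5: x=1 → posterior Dirichlet(11/4, 12, 9/4)
obs 6: x=0 → posterior Dirichlet(15/4, 12, 9/4)
obs 7: x=0 → posterior Dirichlet(19/4, 12, 9/4)

15/64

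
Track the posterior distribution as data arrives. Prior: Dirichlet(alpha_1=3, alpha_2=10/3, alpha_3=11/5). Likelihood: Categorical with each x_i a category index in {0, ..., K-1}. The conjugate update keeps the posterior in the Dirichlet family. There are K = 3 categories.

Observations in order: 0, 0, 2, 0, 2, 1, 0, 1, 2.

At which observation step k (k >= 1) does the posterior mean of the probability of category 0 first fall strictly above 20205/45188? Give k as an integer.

obs 1: x=0 → posterior Dirichlet(4, 10/3, 11/5)
obs 2: x=0 → posterior Dirichlet(5, 10/3, 11/5)
obs 3: x=2 → posterior Dirichlet(5, 10/3, 16/5)
obs 4: x=0 → posterior Dirichlet(6, 10/3, 16/5)
obs 5: x=2 → posterior Dirichlet(6, 10/3, 21/5)
obs 6: x=1 → posterior Dirichlet(6, 13/3, 21/5)
obs 7: x=0 → posterior Dirichlet(7, 13/3, 21/5)
obs 8: x=1 → posterior Dirichlet(7, 16/3, 21/5)
obs 9: x=2 → posterior Dirichlet(7, 16/3, 26/5)

k = 2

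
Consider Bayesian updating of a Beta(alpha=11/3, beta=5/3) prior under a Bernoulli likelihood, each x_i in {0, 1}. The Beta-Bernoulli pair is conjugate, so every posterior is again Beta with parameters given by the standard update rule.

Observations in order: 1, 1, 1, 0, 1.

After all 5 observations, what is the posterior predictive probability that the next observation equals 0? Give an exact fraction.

8/31

obs 1: x=1 → posterior Beta(14/3, 5/3)
obs 2: x=1 → posterior Beta(17/3, 5/3)
obs 3: x=1 → posterior Beta(20/3, 5/3)
obs 4: x=0 → posterior Beta(20/3, 8/3)
obs 5: x=1 → posterior Beta(23/3, 8/3)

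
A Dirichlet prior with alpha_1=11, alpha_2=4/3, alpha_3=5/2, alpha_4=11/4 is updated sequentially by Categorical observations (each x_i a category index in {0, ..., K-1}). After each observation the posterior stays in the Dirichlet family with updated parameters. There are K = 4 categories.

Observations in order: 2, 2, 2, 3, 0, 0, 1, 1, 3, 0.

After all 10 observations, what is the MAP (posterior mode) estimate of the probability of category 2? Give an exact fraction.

54/283

obs 1: x=2 → posterior Dirichlet(11, 4/3, 7/2, 11/4)
obs 2: x=2 → posterior Dirichlet(11, 4/3, 9/2, 11/4)
obs 3: x=2 → posterior Dirichlet(11, 4/3, 11/2, 11/4)
obs 4: x=3 → posterior Dirichlet(11, 4/3, 11/2, 15/4)
obs 5: x=0 → posterior Dirichlet(12, 4/3, 11/2, 15/4)
obs 6: x=0 → posterior Dirichlet(13, 4/3, 11/2, 15/4)
obs 7: x=1 → posterior Dirichlet(13, 7/3, 11/2, 15/4)
obs 8: x=1 → posterior Dirichlet(13, 10/3, 11/2, 15/4)
obs 9: x=3 → posterior Dirichlet(13, 10/3, 11/2, 19/4)
obs 10: x=0 → posterior Dirichlet(14, 10/3, 11/2, 19/4)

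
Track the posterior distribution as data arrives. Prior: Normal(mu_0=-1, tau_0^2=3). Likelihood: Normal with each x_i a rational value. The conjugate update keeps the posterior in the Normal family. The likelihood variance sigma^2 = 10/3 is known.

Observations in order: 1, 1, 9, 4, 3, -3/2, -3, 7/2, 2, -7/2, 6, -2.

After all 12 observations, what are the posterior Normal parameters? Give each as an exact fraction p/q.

mu_0=331/236, tau_0^2=15/59

obs 1: x=1 → posterior Normal(-1/19, 30/19)
obs 2: x=1 → posterior Normal(2/7, 15/14)
obs 3: x=9 → posterior Normal(89/37, 30/37)
obs 4: x=4 → posterior Normal(125/46, 15/23)
obs 5: x=3 → posterior Normal(152/55, 6/11)
obs 6: x=-3/2 → posterior Normal(277/128, 15/32)
obs 7: x=-3 → posterior Normal(223/146, 30/73)
obs 8: x=7/2 → posterior Normal(143/82, 15/41)
obs 9: x=2 → posterior Normal(23/13, 30/91)
obs 10: x=-7/2 → posterior Normal(259/200, 3/10)
obs 11: x=6 → posterior Normal(367/218, 30/109)
obs 12: x=-2 → posterior Normal(331/236, 15/59)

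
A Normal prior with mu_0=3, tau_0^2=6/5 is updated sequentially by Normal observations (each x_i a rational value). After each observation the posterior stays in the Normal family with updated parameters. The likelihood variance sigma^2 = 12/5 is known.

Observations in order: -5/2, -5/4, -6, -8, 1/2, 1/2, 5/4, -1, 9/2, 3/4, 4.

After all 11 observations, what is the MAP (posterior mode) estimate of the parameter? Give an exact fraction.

obs 1: x=-5/2 → posterior Normal(7/6, 4/5)
obs 2: x=-5/4 → posterior Normal(9/16, 3/5)
obs 3: x=-6 → posterior Normal(-3/4, 12/25)
obs 4: x=-8 → posterior Normal(-47/24, 2/5)
obs 5: x=1/2 → posterior Normal(-45/28, 12/35)
obs 6: x=1/2 → posterior Normal(-43/32, 3/10)
obs 7: x=5/4 → posterior Normal(-19/18, 4/15)
obs 8: x=-1 → posterior Normal(-21/20, 6/25)
obs 9: x=9/2 → posterior Normal(-6/11, 12/55)
obs 10: x=3/4 → posterior Normal(-7/16, 1/5)
obs 11: x=4 → posterior Normal(-5/52, 12/65)

-5/52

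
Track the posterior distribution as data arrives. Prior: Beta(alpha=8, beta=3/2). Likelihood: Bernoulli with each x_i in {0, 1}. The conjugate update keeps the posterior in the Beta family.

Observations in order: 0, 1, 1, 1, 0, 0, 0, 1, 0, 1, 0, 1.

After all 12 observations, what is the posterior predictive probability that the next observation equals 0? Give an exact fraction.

obs 1: x=0 → posterior Beta(8, 5/2)
obs 2: x=1 → posterior Beta(9, 5/2)
obs 3: x=1 → posterior Beta(10, 5/2)
obs 4: x=1 → posterior Beta(11, 5/2)
obs 5: x=0 → posterior Beta(11, 7/2)
obs 6: x=0 → posterior Beta(11, 9/2)
obs 7: x=0 → posterior Beta(11, 11/2)
obs 8: x=1 → posterior Beta(12, 11/2)
obs 9: x=0 → posterior Beta(12, 13/2)
obs 10: x=1 → posterior Beta(13, 13/2)
obs 11: x=0 → posterior Beta(13, 15/2)
obs 12: x=1 → posterior Beta(14, 15/2)

15/43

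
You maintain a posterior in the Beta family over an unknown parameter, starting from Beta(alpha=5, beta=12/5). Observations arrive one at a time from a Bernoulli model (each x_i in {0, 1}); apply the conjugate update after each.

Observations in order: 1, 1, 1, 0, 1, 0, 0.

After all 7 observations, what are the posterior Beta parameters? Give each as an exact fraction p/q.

alpha=9, beta=27/5

obs 1: x=1 → posterior Beta(6, 12/5)
obs 2: x=1 → posterior Beta(7, 12/5)
obs 3: x=1 → posterior Beta(8, 12/5)
obs 4: x=0 → posterior Beta(8, 17/5)
obs 5: x=1 → posterior Beta(9, 17/5)
obs 6: x=0 → posterior Beta(9, 22/5)
obs 7: x=0 → posterior Beta(9, 27/5)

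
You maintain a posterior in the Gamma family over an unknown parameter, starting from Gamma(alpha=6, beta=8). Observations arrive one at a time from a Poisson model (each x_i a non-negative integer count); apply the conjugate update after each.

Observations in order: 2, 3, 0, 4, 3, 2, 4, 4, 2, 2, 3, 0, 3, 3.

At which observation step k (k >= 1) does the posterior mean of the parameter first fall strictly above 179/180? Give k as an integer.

k = 2

obs 1: x=2 → posterior Gamma(8, 9)
obs 2: x=3 → posterior Gamma(11, 10)
obs 3: x=0 → posterior Gamma(11, 11)
obs 4: x=4 → posterior Gamma(15, 12)
obs 5: x=3 → posterior Gamma(18, 13)
obs 6: x=2 → posterior Gamma(20, 14)
obs 7: x=4 → posterior Gamma(24, 15)
obs 8: x=4 → posterior Gamma(28, 16)
obs 9: x=2 → posterior Gamma(30, 17)
obs 10: x=2 → posterior Gamma(32, 18)
obs 11: x=3 → posterior Gamma(35, 19)
obs 12: x=0 → posterior Gamma(35, 20)
obs 13: x=3 → posterior Gamma(38, 21)
obs 14: x=3 → posterior Gamma(41, 22)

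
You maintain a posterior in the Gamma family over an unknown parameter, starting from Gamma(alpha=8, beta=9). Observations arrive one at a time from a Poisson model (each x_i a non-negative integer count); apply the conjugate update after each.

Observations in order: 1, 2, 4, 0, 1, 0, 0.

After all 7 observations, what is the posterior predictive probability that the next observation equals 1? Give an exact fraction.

obs 1: x=1 → posterior Gamma(9, 10)
obs 2: x=2 → posterior Gamma(11, 11)
obs 3: x=4 → posterior Gamma(15, 12)
obs 4: x=0 → posterior Gamma(15, 13)
obs 5: x=1 → posterior Gamma(16, 14)
obs 6: x=0 → posterior Gamma(16, 15)
obs 7: x=0 → posterior Gamma(16, 16)

295147905179352825856/827240261886336764177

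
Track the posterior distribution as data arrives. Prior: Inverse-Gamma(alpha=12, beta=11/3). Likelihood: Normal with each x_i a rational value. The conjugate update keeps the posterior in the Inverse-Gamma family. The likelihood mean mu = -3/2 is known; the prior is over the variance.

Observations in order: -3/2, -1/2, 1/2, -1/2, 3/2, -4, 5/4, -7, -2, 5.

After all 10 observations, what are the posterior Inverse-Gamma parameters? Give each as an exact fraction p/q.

obs 1: x=-3/2 → posterior Inverse-Gamma(25/2, 11/3)
obs 2: x=-1/2 → posterior Inverse-Gamma(13, 25/6)
obs 3: x=1/2 → posterior Inverse-Gamma(27/2, 37/6)
obs 4: x=-1/2 → posterior Inverse-Gamma(14, 20/3)
obs 5: x=3/2 → posterior Inverse-Gamma(29/2, 67/6)
obs 6: x=-4 → posterior Inverse-Gamma(15, 343/24)
obs 7: x=5/4 → posterior Inverse-Gamma(31/2, 1735/96)
obs 8: x=-7 → posterior Inverse-Gamma(16, 3187/96)
obs 9: x=-2 → posterior Inverse-Gamma(33/2, 3199/96)
obs 10: x=5 → posterior Inverse-Gamma(17, 5227/96)

alpha=17, beta=5227/96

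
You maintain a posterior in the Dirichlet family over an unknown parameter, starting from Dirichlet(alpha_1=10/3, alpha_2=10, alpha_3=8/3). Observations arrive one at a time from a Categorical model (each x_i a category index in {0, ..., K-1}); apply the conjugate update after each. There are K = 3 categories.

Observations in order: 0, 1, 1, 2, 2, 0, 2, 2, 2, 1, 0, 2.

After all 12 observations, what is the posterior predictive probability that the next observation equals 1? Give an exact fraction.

13/28

obs 1: x=0 → posterior Dirichlet(13/3, 10, 8/3)
obs 2: x=1 → posterior Dirichlet(13/3, 11, 8/3)
obs 3: x=1 → posterior Dirichlet(13/3, 12, 8/3)
obs 4: x=2 → posterior Dirichlet(13/3, 12, 11/3)
obs 5: x=2 → posterior Dirichlet(13/3, 12, 14/3)
obs 6: x=0 → posterior Dirichlet(16/3, 12, 14/3)
obs 7: x=2 → posterior Dirichlet(16/3, 12, 17/3)
obs 8: x=2 → posterior Dirichlet(16/3, 12, 20/3)
obs 9: x=2 → posterior Dirichlet(16/3, 12, 23/3)
obs 10: x=1 → posterior Dirichlet(16/3, 13, 23/3)
obs 11: x=0 → posterior Dirichlet(19/3, 13, 23/3)
obs 12: x=2 → posterior Dirichlet(19/3, 13, 26/3)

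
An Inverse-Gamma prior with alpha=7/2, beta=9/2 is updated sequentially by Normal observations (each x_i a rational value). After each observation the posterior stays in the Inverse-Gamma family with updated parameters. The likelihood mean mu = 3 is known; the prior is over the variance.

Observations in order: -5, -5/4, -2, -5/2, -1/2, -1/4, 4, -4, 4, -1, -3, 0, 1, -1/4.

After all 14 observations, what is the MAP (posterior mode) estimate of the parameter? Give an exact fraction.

obs 1: x=-5 → posterior Inverse-Gamma(4, 73/2)
obs 2: x=-5/4 → posterior Inverse-Gamma(9/2, 1457/32)
obs 3: x=-2 → posterior Inverse-Gamma(5, 1857/32)
obs 4: x=-5/2 → posterior Inverse-Gamma(11/2, 2341/32)
obs 5: x=-1/2 → posterior Inverse-Gamma(6, 2537/32)
obs 6: x=-1/4 → posterior Inverse-Gamma(13/2, 1353/16)
obs 7: x=4 → posterior Inverse-Gamma(7, 1361/16)
obs 8: x=-4 → posterior Inverse-Gamma(15/2, 1753/16)
obs 9: x=4 → posterior Inverse-Gamma(8, 1761/16)
obs 10: x=-1 → posterior Inverse-Gamma(17/2, 1889/16)
obs 11: x=-3 → posterior Inverse-Gamma(9, 2177/16)
obs 12: x=0 → posterior Inverse-Gamma(19/2, 2249/16)
obs 13: x=1 → posterior Inverse-Gamma(10, 2281/16)
obs 14: x=-1/4 → posterior Inverse-Gamma(21/2, 4731/32)

4731/368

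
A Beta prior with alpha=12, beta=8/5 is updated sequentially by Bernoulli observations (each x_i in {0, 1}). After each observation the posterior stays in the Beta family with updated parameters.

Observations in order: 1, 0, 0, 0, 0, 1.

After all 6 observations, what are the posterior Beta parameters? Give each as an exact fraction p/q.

alpha=14, beta=28/5

obs 1: x=1 → posterior Beta(13, 8/5)
obs 2: x=0 → posterior Beta(13, 13/5)
obs 3: x=0 → posterior Beta(13, 18/5)
obs 4: x=0 → posterior Beta(13, 23/5)
obs 5: x=0 → posterior Beta(13, 28/5)
obs 6: x=1 → posterior Beta(14, 28/5)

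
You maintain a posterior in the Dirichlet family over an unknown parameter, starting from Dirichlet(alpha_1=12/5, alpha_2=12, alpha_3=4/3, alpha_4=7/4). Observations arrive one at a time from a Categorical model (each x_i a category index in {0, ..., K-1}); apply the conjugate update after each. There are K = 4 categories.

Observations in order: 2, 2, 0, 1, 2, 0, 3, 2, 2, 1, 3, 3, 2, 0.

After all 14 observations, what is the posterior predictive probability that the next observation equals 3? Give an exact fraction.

obs 1: x=2 → posterior Dirichlet(12/5, 12, 7/3, 7/4)
obs 2: x=2 → posterior Dirichlet(12/5, 12, 10/3, 7/4)
obs 3: x=0 → posterior Dirichlet(17/5, 12, 10/3, 7/4)
obs 4: x=1 → posterior Dirichlet(17/5, 13, 10/3, 7/4)
obs 5: x=2 → posterior Dirichlet(17/5, 13, 13/3, 7/4)
obs 6: x=0 → posterior Dirichlet(22/5, 13, 13/3, 7/4)
obs 7: x=3 → posterior Dirichlet(22/5, 13, 13/3, 11/4)
obs 8: x=2 → posterior Dirichlet(22/5, 13, 16/3, 11/4)
obs 9: x=2 → posterior Dirichlet(22/5, 13, 19/3, 11/4)
obs 10: x=1 → posterior Dirichlet(22/5, 14, 19/3, 11/4)
obs 11: x=3 → posterior Dirichlet(22/5, 14, 19/3, 15/4)
obs 12: x=3 → posterior Dirichlet(22/5, 14, 19/3, 19/4)
obs 13: x=2 → posterior Dirichlet(22/5, 14, 22/3, 19/4)
obs 14: x=0 → posterior Dirichlet(27/5, 14, 22/3, 19/4)

285/1889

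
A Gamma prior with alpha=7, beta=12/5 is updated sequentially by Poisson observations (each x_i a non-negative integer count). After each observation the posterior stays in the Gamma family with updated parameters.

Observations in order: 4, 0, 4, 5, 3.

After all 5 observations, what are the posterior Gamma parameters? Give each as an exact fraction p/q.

obs 1: x=4 → posterior Gamma(11, 17/5)
obs 2: x=0 → posterior Gamma(11, 22/5)
obs 3: x=4 → posterior Gamma(15, 27/5)
obs 4: x=5 → posterior Gamma(20, 32/5)
obs 5: x=3 → posterior Gamma(23, 37/5)

alpha=23, beta=37/5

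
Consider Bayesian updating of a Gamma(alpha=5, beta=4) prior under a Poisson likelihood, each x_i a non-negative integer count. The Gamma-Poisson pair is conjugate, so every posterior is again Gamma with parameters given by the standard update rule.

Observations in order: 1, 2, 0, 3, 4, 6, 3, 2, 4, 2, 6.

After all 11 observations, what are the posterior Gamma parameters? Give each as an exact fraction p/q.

obs 1: x=1 → posterior Gamma(6, 5)
obs 2: x=2 → posterior Gamma(8, 6)
obs 3: x=0 → posterior Gamma(8, 7)
obs 4: x=3 → posterior Gamma(11, 8)
obs 5: x=4 → posterior Gamma(15, 9)
obs 6: x=6 → posterior Gamma(21, 10)
obs 7: x=3 → posterior Gamma(24, 11)
obs 8: x=2 → posterior Gamma(26, 12)
obs 9: x=4 → posterior Gamma(30, 13)
obs 10: x=2 → posterior Gamma(32, 14)
obs 11: x=6 → posterior Gamma(38, 15)

alpha=38, beta=15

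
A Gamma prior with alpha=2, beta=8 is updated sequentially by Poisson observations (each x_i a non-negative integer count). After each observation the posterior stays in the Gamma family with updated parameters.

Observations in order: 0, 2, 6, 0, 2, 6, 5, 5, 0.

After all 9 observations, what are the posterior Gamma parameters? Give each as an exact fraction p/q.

alpha=28, beta=17

obs 1: x=0 → posterior Gamma(2, 9)
obs 2: x=2 → posterior Gamma(4, 10)
obs 3: x=6 → posterior Gamma(10, 11)
obs 4: x=0 → posterior Gamma(10, 12)
obs 5: x=2 → posterior Gamma(12, 13)
obs 6: x=6 → posterior Gamma(18, 14)
obs 7: x=5 → posterior Gamma(23, 15)
obs 8: x=5 → posterior Gamma(28, 16)
obs 9: x=0 → posterior Gamma(28, 17)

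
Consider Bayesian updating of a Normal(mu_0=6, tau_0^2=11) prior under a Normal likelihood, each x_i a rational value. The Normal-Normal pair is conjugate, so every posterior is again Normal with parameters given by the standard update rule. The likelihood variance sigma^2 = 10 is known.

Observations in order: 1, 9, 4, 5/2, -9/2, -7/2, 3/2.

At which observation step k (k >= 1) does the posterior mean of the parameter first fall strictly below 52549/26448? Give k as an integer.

obs 1: x=1 → posterior Normal(71/21, 110/21)
obs 2: x=9 → posterior Normal(85/16, 55/16)
obs 3: x=4 → posterior Normal(214/43, 110/43)
obs 4: x=5/2 → posterior Normal(161/36, 55/27)
obs 5: x=-9/2 → posterior Normal(192/65, 22/13)
obs 6: x=-7/2 → posterior Normal(307/152, 55/38)
obs 7: x=3/2 → posterior Normal(170/87, 110/87)

k = 7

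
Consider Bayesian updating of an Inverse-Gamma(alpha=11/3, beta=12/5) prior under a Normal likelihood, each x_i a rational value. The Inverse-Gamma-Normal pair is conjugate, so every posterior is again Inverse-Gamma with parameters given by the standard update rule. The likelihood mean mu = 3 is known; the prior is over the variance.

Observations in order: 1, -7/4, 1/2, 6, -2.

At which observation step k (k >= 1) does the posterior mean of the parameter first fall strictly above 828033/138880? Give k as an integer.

k = 5

obs 1: x=1 → posterior Inverse-Gamma(25/6, 22/5)
obs 2: x=-7/4 → posterior Inverse-Gamma(14/3, 2509/160)
obs 3: x=1/2 → posterior Inverse-Gamma(31/6, 3009/160)
obs 4: x=6 → posterior Inverse-Gamma(17/3, 3729/160)
obs 5: x=-2 → posterior Inverse-Gamma(37/6, 5729/160)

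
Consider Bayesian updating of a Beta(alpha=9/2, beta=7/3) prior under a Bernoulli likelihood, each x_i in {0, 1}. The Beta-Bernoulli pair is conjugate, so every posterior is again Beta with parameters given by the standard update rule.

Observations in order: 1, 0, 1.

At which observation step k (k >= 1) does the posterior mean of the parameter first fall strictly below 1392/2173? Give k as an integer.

obs 1: x=1 → posterior Beta(11/2, 7/3)
obs 2: x=0 → posterior Beta(11/2, 10/3)
obs 3: x=1 → posterior Beta(13/2, 10/3)

k = 2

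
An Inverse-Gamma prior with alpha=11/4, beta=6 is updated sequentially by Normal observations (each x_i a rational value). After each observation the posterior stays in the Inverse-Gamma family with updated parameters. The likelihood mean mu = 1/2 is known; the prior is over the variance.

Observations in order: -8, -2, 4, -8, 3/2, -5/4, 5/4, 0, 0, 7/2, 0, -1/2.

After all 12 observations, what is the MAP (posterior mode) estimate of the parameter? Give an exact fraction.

1523/156

obs 1: x=-8 → posterior Inverse-Gamma(13/4, 337/8)
obs 2: x=-2 → posterior Inverse-Gamma(15/4, 181/4)
obs 3: x=4 → posterior Inverse-Gamma(17/4, 411/8)
obs 4: x=-8 → posterior Inverse-Gamma(19/4, 175/2)
obs 5: x=3/2 → posterior Inverse-Gamma(21/4, 88)
obs 6: x=-5/4 → posterior Inverse-Gamma(23/4, 2865/32)
obs 7: x=5/4 → posterior Inverse-Gamma(25/4, 1437/16)
obs 8: x=0 → posterior Inverse-Gamma(27/4, 1439/16)
obs 9: x=0 → posterior Inverse-Gamma(29/4, 1441/16)
obs 10: x=7/2 → posterior Inverse-Gamma(31/4, 1513/16)
obs 11: x=0 → posterior Inverse-Gamma(33/4, 1515/16)
obs 12: x=-1/2 → posterior Inverse-Gamma(35/4, 1523/16)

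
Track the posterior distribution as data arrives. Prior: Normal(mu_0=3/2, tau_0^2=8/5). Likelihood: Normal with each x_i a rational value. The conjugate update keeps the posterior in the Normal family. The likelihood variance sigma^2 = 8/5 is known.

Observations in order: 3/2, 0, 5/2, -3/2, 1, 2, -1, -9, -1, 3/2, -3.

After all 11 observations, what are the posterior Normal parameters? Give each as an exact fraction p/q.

mu_0=-11/24, tau_0^2=2/15

obs 1: x=3/2 → posterior Normal(3/2, 4/5)
obs 2: x=0 → posterior Normal(1, 8/15)
obs 3: x=5/2 → posterior Normal(11/8, 2/5)
obs 4: x=-3/2 → posterior Normal(4/5, 8/25)
obs 5: x=1 → posterior Normal(5/6, 4/15)
obs 6: x=2 → posterior Normal(1, 8/35)
obs 7: x=-1 → posterior Normal(3/4, 1/5)
obs 8: x=-9 → posterior Normal(-1/3, 8/45)
obs 9: x=-1 → posterior Normal(-2/5, 4/25)
obs 10: x=3/2 → posterior Normal(-5/22, 8/55)
obs 11: x=-3 → posterior Normal(-11/24, 2/15)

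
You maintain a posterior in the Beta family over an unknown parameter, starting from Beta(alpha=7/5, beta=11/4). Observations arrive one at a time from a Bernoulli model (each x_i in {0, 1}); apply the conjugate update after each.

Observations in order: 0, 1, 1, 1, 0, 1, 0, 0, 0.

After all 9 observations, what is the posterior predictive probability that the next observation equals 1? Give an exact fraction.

108/263

obs 1: x=0 → posterior Beta(7/5, 15/4)
obs 2: x=1 → posterior Beta(12/5, 15/4)
obs 3: x=1 → posterior Beta(17/5, 15/4)
obs 4: x=1 → posterior Beta(22/5, 15/4)
obs 5: x=0 → posterior Beta(22/5, 19/4)
obs 6: x=1 → posterior Beta(27/5, 19/4)
obs 7: x=0 → posterior Beta(27/5, 23/4)
obs 8: x=0 → posterior Beta(27/5, 27/4)
obs 9: x=0 → posterior Beta(27/5, 31/4)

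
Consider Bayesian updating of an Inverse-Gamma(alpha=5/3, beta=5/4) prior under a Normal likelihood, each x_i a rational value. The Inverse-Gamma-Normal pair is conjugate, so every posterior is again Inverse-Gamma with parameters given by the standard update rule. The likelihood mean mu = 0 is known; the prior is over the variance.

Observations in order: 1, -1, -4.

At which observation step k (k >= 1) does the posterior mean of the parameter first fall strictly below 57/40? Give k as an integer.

obs 1: x=1 → posterior Inverse-Gamma(13/6, 7/4)
obs 2: x=-1 → posterior Inverse-Gamma(8/3, 9/4)
obs 3: x=-4 → posterior Inverse-Gamma(19/6, 41/4)

k = 2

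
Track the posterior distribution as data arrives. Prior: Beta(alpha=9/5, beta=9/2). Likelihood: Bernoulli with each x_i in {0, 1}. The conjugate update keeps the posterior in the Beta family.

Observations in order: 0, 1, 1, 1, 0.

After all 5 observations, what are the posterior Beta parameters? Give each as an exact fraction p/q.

alpha=24/5, beta=13/2

obs 1: x=0 → posterior Beta(9/5, 11/2)
obs 2: x=1 → posterior Beta(14/5, 11/2)
obs 3: x=1 → posterior Beta(19/5, 11/2)
obs 4: x=1 → posterior Beta(24/5, 11/2)
obs 5: x=0 → posterior Beta(24/5, 13/2)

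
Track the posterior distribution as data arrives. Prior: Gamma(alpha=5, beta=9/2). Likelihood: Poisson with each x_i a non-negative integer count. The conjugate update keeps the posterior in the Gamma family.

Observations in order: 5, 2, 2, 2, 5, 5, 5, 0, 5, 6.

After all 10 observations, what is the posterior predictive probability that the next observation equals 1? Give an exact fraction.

2213070238595339936321419376152084230572411256463475709479945844/13444753212776963019174122373997438185440200300120230113873520991

obs 1: x=5 → posterior Gamma(10, 11/2)
obs 2: x=2 → posterior Gamma(12, 13/2)
obs 3: x=2 → posterior Gamma(14, 15/2)
obs 4: x=2 → posterior Gamma(16, 17/2)
obs 5: x=5 → posterior Gamma(21, 19/2)
obs 6: x=5 → posterior Gamma(26, 21/2)
obs 7: x=5 → posterior Gamma(31, 23/2)
obs 8: x=0 → posterior Gamma(31, 25/2)
obs 9: x=5 → posterior Gamma(36, 27/2)
obs 10: x=6 → posterior Gamma(42, 29/2)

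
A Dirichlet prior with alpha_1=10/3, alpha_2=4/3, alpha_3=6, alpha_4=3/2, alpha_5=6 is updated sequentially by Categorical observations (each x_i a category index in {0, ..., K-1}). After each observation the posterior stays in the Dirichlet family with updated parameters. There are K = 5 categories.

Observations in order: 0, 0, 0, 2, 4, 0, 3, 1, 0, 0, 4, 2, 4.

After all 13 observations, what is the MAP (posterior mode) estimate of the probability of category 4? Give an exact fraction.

obs 1: x=0 → posterior Dirichlet(13/3, 4/3, 6, 3/2, 6)
obs 2: x=0 → posterior Dirichlet(16/3, 4/3, 6, 3/2, 6)
obs 3: x=0 → posterior Dirichlet(19/3, 4/3, 6, 3/2, 6)
obs 4: x=2 → posterior Dirichlet(19/3, 4/3, 7, 3/2, 6)
obs 5: x=4 → posterior Dirichlet(19/3, 4/3, 7, 3/2, 7)
obs 6: x=0 → posterior Dirichlet(22/3, 4/3, 7, 3/2, 7)
obs 7: x=3 → posterior Dirichlet(22/3, 4/3, 7, 5/2, 7)
obs 8: x=1 → posterior Dirichlet(22/3, 7/3, 7, 5/2, 7)
obs 9: x=0 → posterior Dirichlet(25/3, 7/3, 7, 5/2, 7)
obs 10: x=0 → posterior Dirichlet(28/3, 7/3, 7, 5/2, 7)
obs 11: x=4 → posterior Dirichlet(28/3, 7/3, 7, 5/2, 8)
obs 12: x=2 → posterior Dirichlet(28/3, 7/3, 8, 5/2, 8)
obs 13: x=4 → posterior Dirichlet(28/3, 7/3, 8, 5/2, 9)

48/157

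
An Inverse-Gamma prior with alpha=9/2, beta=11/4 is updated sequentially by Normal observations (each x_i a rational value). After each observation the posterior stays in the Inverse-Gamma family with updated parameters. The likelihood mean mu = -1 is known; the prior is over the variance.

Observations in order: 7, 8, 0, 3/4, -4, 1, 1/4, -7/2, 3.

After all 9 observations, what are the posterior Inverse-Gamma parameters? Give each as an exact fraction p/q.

obs 1: x=7 → posterior Inverse-Gamma(5, 139/4)
obs 2: x=8 → posterior Inverse-Gamma(11/2, 301/4)
obs 3: x=0 → posterior Inverse-Gamma(6, 303/4)
obs 4: x=3/4 → posterior Inverse-Gamma(13/2, 2473/32)
obs 5: x=-4 → posterior Inverse-Gamma(7, 2617/32)
obs 6: x=1 → posterior Inverse-Gamma(15/2, 2681/32)
obs 7: x=1/4 → posterior Inverse-Gamma(8, 1353/16)
obs 8: x=-7/2 → posterior Inverse-Gamma(17/2, 1403/16)
obs 9: x=3 → posterior Inverse-Gamma(9, 1531/16)

alpha=9, beta=1531/16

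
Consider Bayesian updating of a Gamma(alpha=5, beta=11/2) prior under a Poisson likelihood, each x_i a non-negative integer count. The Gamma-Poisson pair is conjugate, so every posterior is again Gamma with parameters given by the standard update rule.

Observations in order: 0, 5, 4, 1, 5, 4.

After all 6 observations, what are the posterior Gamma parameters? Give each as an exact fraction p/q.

alpha=24, beta=23/2

obs 1: x=0 → posterior Gamma(5, 13/2)
obs 2: x=5 → posterior Gamma(10, 15/2)
obs 3: x=4 → posterior Gamma(14, 17/2)
obs 4: x=1 → posterior Gamma(15, 19/2)
obs 5: x=5 → posterior Gamma(20, 21/2)
obs 6: x=4 → posterior Gamma(24, 23/2)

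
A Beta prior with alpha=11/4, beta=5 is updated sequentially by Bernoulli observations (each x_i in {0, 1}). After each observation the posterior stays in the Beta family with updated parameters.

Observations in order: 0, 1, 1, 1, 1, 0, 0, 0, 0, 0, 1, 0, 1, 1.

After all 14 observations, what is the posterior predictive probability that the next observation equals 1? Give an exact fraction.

obs 1: x=0 → posterior Beta(11/4, 6)
obs 2: x=1 → posterior Beta(15/4, 6)
obs 3: x=1 → posterior Beta(19/4, 6)
obs 4: x=1 → posterior Beta(23/4, 6)
obs 5: x=1 → posterior Beta(27/4, 6)
obs 6: x=0 → posterior Beta(27/4, 7)
obs 7: x=0 → posterior Beta(27/4, 8)
obs 8: x=0 → posterior Beta(27/4, 9)
obs 9: x=0 → posterior Beta(27/4, 10)
obs 10: x=0 → posterior Beta(27/4, 11)
obs 11: x=1 → posterior Beta(31/4, 11)
obs 12: x=0 → posterior Beta(31/4, 12)
obs 13: x=1 → posterior Beta(35/4, 12)
obs 14: x=1 → posterior Beta(39/4, 12)

13/29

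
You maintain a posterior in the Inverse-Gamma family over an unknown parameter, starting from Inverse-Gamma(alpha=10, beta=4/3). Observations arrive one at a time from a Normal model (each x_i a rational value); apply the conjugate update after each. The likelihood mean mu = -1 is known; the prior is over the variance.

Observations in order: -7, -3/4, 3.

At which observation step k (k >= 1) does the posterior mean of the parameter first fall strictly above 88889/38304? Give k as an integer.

k = 3

obs 1: x=-7 → posterior Inverse-Gamma(21/2, 58/3)
obs 2: x=-3/4 → posterior Inverse-Gamma(11, 1859/96)
obs 3: x=3 → posterior Inverse-Gamma(23/2, 2627/96)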